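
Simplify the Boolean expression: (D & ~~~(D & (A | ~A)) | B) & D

B & D

(D & ~~~(D & (A | ~A)) | B) & D
= (D & ~~~D | B) & D   (complement / identity)
= (D & ~D | B) & D   (double negation)
= B & D   (complement / identity)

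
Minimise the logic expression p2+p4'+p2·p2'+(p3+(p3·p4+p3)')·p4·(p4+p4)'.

p2+p4'+p2·p2'+(p3+(p3·p4+p3)')·p4·(p4+p4)'
= p2+p4'+(p3+(p3·p4+p3)')·p4·(p4+p4)'
= p2+p4'+(p3+p3')·p4·(p4+p4)'
= p2+p4'+(p3+p3')·p4·p4'
= p2+p4'+p4·p4'
= p2+p4'

p2+p4'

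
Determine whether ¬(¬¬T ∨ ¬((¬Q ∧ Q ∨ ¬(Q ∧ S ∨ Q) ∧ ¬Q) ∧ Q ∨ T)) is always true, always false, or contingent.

¬(¬¬T ∨ ¬((¬Q ∧ Q ∨ ¬(Q ∧ S ∨ Q) ∧ ¬Q) ∧ Q ∨ T))
= ¬(¬¬T ∨ ¬((¬Q ∧ Q ∨ ¬Q ∧ ¬Q) ∧ Q ∨ T))
= ¬(¬¬T ∨ ¬(¬Q ∧ Q ∨ T))
= ¬T ∧ (¬Q ∧ Q ∨ T)
= ¬T ∧ T
= False

always false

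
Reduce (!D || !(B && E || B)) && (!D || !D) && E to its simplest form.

!D && E

(!D || !(B && E || B)) && (!D || !D) && E
= (!D || !(B && E || B)) && !D && E   [idempotence]
= (!D || !B) && !D && E   [absorption]
= !D && E   [absorption]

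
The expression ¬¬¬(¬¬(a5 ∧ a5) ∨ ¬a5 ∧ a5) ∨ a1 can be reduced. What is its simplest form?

¬a5 ∨ a1

¬¬¬(¬¬(a5 ∧ a5) ∨ ¬a5 ∧ a5) ∨ a1
= ¬¬¬(a5 ∧ a5 ∨ ¬a5 ∧ a5) ∨ a1
= ¬¬¬a5 ∨ a1
= ¬a5 ∨ a1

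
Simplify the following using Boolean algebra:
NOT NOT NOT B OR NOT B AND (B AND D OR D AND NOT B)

NOT NOT NOT B OR NOT B AND (B AND D OR D AND NOT B)
= NOT NOT NOT B OR NOT B AND D   (distribution)
= NOT B OR NOT B AND D   (double negation)
= NOT B   (absorption)

NOT B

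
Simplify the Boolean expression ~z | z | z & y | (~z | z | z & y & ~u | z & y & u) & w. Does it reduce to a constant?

~z | z | z & y | (~z | z | z & y & ~u | z & y & u) & w
= ~z | z | z & y | (~z | z | z & y) & w   [distribution]
= ~z | z | z & y   [absorption]
= ~z | z   [absorption]
= 1   [complement]

1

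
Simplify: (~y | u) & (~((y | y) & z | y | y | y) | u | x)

~y | u

(~y | u) & (~((y | y) & z | y | y | y) | u | x)
= (~y | u) & (~((y | y) & z | y | y) | u | x)   [idempotence]
= (~y | u) & (~(y | y) | u | x)   [absorption]
= (~y | u) & (~y | u | x)   [idempotence]
= ~y | u   [absorption]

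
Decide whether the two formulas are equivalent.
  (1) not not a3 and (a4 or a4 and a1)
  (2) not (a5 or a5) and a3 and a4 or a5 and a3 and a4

E1: not not a3 and (a4 or a4 and a1)
    = not not a3 and a4   (absorption)
    = a3 and a4   (double negation)
E2: not (a5 or a5) and a3 and a4 or a5 and a3 and a4
    = not a5 and a3 and a4 or a5 and a3 and a4   (idempotence)
    = a3 and a4   (distribution)
Both reduce to a3 and a4, so they are equivalent.

Yes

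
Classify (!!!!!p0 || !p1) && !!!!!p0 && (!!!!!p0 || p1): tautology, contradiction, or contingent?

(!!!!!p0 || !p1) && !!!!!p0 && (!!!!!p0 || p1)
= !!!!!p0 && (!!!!!p0 || p1)   (absorption)
= !!!!!p0   (absorption)
= !!!p0   (double negation)
= !p0   (double negation)
This depends on p0, so it is not a constant.

contingent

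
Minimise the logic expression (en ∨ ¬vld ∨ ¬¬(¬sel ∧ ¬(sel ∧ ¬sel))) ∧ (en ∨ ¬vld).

en ∨ ¬vld

(en ∨ ¬vld ∨ ¬¬(¬sel ∧ ¬(sel ∧ ¬sel))) ∧ (en ∨ ¬vld)
= (en ∨ ¬vld ∨ ¬(sel ∨ sel ∧ ¬sel)) ∧ (en ∨ ¬vld)   — De Morgan
= (en ∨ ¬vld ∨ ¬sel) ∧ (en ∨ ¬vld)   — complement / identity
= en ∨ ¬vld   — absorption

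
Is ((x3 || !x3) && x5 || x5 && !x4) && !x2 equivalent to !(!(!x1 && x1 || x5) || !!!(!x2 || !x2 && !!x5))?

E1: ((x3 || !x3) && x5 || x5 && !x4) && !x2
    = (x5 || x5 && !x4) && !x2   — complement / identity
    = x5 && !x2   — absorption
E2: !(!(!x1 && x1 || x5) || !!!(!x2 || !x2 && !!x5))
    = !(!(!x1 && x1 || x5) || !!!(!x2 || !x2 && x5))   — double negation
    = !(!(!x1 && x1 || x5) || !(!x2 || !x2 && x5))   — double negation
    = !(!(!x1 && x1 || x5) || !!x2)   — absorption
    = (!x1 && x1 || x5) && !x2   — De Morgan
    = x5 && !x2   — complement / identity
Both reduce to x5 && !x2, so they are equivalent.

Yes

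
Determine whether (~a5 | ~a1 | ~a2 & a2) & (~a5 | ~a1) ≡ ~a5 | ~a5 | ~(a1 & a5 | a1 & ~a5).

Yes

E1: (~a5 | ~a1 | ~a2 & a2) & (~a5 | ~a1)
    = (~a5 | ~a1) & (~a5 | ~a1)   [complement / identity]
    = ~a5 | ~a1   [idempotence]
E2: ~a5 | ~a5 | ~(a1 & a5 | a1 & ~a5)
    = ~a5 | ~a5 | ~a1   [distribution]
    = ~a5 | ~a1   [idempotence]
Both reduce to ~a5 | ~a1, so they are equivalent.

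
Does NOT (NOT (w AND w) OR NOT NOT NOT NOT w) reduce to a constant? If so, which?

NOT (NOT (w AND w) OR NOT NOT NOT NOT w)
= NOT (NOT w OR NOT NOT NOT NOT w)   — idempotence
= NOT (NOT w OR NOT NOT w)   — double negation
= w AND NOT w   — De Morgan
= FALSE   — complement

yes, False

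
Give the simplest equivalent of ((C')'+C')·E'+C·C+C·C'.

E'+C

((C')'+C')·E'+C·C+C·C'
= ((C')'+C')·E'+C+C·C'   (idempotence)
= (C+C')·E'+C+C·C'   (double negation)
= E'+C+C·C'   (complement / identity)
= E'+C   (complement / identity)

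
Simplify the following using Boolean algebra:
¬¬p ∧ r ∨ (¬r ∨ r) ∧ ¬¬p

p

¬¬p ∧ r ∨ (¬r ∨ r) ∧ ¬¬p
= ¬¬p ∧ r ∨ ¬¬p   [complement / identity]
= ¬¬p   [absorption]
= p   [double negation]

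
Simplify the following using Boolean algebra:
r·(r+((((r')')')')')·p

r·(r+((((r')')')')')·p
= r·(r+((r')')')·p   [double negation]
= r·(r+r')·p   [double negation]
= r·p   [complement / identity]

r·p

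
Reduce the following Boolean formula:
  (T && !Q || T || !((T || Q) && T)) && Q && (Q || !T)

(T && !Q || T || !((T || Q) && T)) && Q && (Q || !T)
= (T || !((T || Q) && T)) && Q && (Q || !T)   — absorption
= (T || !T) && Q && (Q || !T)   — absorption
= Q && (Q || !T)   — complement / identity
= Q   — absorption

Q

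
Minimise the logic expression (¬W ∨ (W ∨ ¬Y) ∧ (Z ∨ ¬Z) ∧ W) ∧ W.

(¬W ∨ (W ∨ ¬Y) ∧ (Z ∨ ¬Z) ∧ W) ∧ W
= (¬W ∨ (W ∨ ¬Y) ∧ W) ∧ W
= (¬W ∨ W) ∧ W
= W

W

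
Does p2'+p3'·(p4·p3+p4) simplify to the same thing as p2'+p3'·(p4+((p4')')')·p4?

Yes

E1: p2'+p3'·(p4·p3+p4)
    = p2'+p3'·p4   [absorption]
E2: p2'+p3'·(p4+((p4')')')·p4
    = p2'+p3'·(p4+p4')·p4   [double negation]
    = p2'+p3'·p4   [complement / identity]
Both reduce to p2'+p3'·p4, so they are equivalent.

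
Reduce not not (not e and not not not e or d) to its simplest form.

not not (not e and not not not e or d)
= not not (not e and not e or d)   (double negation)
= not e and not e or d   (double negation)
= not e or d   (idempotence)

not e or d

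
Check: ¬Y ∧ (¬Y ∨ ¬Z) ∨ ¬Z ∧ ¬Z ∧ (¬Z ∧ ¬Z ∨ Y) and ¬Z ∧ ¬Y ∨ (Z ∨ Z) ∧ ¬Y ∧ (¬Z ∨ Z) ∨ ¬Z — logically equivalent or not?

Yes

E1: ¬Y ∧ (¬Y ∨ ¬Z) ∨ ¬Z ∧ ¬Z ∧ (¬Z ∧ ¬Z ∨ Y)
    = ¬Y ∧ (¬Y ∨ ¬Z) ∨ ¬Z ∧ ¬Z
    = ¬Y ∧ (¬Y ∨ ¬Z) ∨ ¬Z
    = ¬Y ∨ ¬Z
E2: ¬Z ∧ ¬Y ∨ (Z ∨ Z) ∧ ¬Y ∧ (¬Z ∨ Z) ∨ ¬Z
    = ¬Z ∧ ¬Y ∨ (Z ∨ Z) ∧ ¬Y ∨ ¬Z
    = ¬Z ∧ ¬Y ∨ Z ∧ ¬Y ∨ ¬Z
    = ¬Y ∨ ¬Z
Both reduce to ¬Y ∨ ¬Z, so they are equivalent.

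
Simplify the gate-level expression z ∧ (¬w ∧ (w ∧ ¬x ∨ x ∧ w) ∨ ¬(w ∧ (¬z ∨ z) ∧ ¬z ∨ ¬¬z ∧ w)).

z ∧ (¬w ∧ (w ∧ ¬x ∨ x ∧ w) ∨ ¬(w ∧ (¬z ∨ z) ∧ ¬z ∨ ¬¬z ∧ w))
= z ∧ (¬w ∧ (w ∧ ¬x ∨ x ∧ w) ∨ ¬(w ∧ ¬z ∨ ¬¬z ∧ w))   [complement / identity]
= z ∧ (¬w ∧ w ∨ ¬(w ∧ ¬z ∨ ¬¬z ∧ w))   [distribution]
= z ∧ (¬w ∧ w ∨ ¬(w ∧ ¬z ∨ z ∧ w))   [double negation]
= z ∧ (¬w ∧ w ∨ ¬w)   [distribution]
= z ∧ ¬w   [complement / identity]

z ∧ ¬w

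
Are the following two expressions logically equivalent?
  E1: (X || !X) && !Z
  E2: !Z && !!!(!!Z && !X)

E1: (X || !X) && !Z
    = !Z   [complement / identity]
E2: !Z && !!!(!!Z && !X)
    = !Z && !!(!Z || X)   [De Morgan]
    = !Z && (!Z || X)   [double negation]
    = !Z   [absorption]
Both reduce to !Z, so they are equivalent.

Yes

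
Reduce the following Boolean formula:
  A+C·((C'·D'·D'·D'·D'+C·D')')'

A+C·((C'·D'·D'·D'·D'+C·D')')'
= A+C·((C'·D'·D'+C·D')')'   (idempotence)
= A+C·((C'·D'+C·D')')'   (idempotence)
= A+C·(C'·D'+C·D')   (double negation)
= A+C·D'   (distribution)

A+C·D'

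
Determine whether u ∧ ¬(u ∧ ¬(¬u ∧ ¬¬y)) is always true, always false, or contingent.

always false

u ∧ ¬(u ∧ ¬(¬u ∧ ¬¬y))
= u ∧ ¬(u ∧ (u ∨ ¬y))   [De Morgan]
= u ∧ ¬u   [absorption]
= False   [complement]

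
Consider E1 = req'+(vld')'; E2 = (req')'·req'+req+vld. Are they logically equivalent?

E1: req'+(vld')'
    = req'+vld   [double negation]
E2: (req')'·req'+req+vld
    = req·req'+req+vld   [double negation]
    = req+vld   [complement / identity]
These differ: at req=0, vld=0, E1 = 1 but E2 = 0.

No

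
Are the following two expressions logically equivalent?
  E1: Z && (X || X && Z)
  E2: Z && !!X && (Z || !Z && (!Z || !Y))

Yes

E1: Z && (X || X && Z)
    = Z && X
E2: Z && !!X && (Z || !Z && (!Z || !Y))
    = Z && X && (Z || !Z && (!Z || !Y))
    = Z && X && (Z || !Z)
    = Z && X
Both reduce to Z && X, so they are equivalent.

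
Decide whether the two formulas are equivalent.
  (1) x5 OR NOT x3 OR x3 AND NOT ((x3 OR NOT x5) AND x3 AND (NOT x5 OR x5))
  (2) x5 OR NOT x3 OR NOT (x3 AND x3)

Yes

E1: x5 OR NOT x3 OR x3 AND NOT ((x3 OR NOT x5) AND x3 AND (NOT x5 OR x5))
    = x5 OR NOT x3 OR x3 AND NOT ((x3 OR NOT x5) AND x3)   (complement / identity)
    = x5 OR NOT x3 OR x3 AND NOT x3   (absorption)
    = x5 OR NOT x3   (complement / identity)
E2: x5 OR NOT x3 OR NOT (x3 AND x3)
    = x5 OR NOT x3 OR NOT x3   (idempotence)
    = x5 OR NOT x3   (idempotence)
Both reduce to x5 OR NOT x3, so they are equivalent.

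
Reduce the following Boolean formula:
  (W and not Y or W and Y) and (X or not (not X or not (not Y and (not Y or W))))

(W and not Y or W and Y) and (X or not (not X or not (not Y and (not Y or W))))
= W and (X or not (not X or not (not Y and (not Y or W))))
= W and (X or not (not X or not not Y))
= W and (X or X and not Y)
= W and X

W and X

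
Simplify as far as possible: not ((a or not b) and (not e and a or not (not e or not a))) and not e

not a and not e

not ((a or not b) and (not e and a or not (not e or not a))) and not e
= not ((a or not b) and (not e and a or e and a)) and not e   (De Morgan)
= not ((a or not b) and a) and not e   (distribution)
= not a and not e   (absorption)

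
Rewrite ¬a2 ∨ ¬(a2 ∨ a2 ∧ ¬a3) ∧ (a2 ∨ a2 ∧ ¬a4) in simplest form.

¬a2

¬a2 ∨ ¬(a2 ∨ a2 ∧ ¬a3) ∧ (a2 ∨ a2 ∧ ¬a4)
= ¬a2 ∨ ¬a2 ∧ (a2 ∨ a2 ∧ ¬a4)   [absorption]
= ¬a2 ∨ ¬a2 ∧ a2   [absorption]
= ¬a2   [complement / identity]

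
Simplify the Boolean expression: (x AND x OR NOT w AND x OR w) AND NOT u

(x AND x OR NOT w AND x OR w) AND NOT u
= (x AND (x OR NOT w) OR w) AND NOT u
= (x OR w) AND NOT u

(x OR w) AND NOT u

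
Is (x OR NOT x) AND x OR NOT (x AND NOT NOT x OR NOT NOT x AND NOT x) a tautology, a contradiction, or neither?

tautology

(x OR NOT x) AND x OR NOT (x AND NOT NOT x OR NOT NOT x AND NOT x)
= (x OR NOT x) AND x OR NOT NOT NOT x   — distribution
= x OR NOT NOT NOT x   — complement / identity
= x OR NOT x   — double negation
= TRUE   — complement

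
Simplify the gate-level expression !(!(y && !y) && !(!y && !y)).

!(!(y && !y) && !(!y && !y))
= y && !y || !y && !y   — De Morgan
= !y   — distribution

!y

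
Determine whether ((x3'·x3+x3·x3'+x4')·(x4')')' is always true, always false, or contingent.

((x3'·x3+x3·x3'+x4')·(x4')')'
= ((x3'·x3+x4')·(x4')')'   (complement / identity)
= (x4'·(x4')')'   (complement / identity)
= x4+x4'   (De Morgan)
= 1   (complement)

always true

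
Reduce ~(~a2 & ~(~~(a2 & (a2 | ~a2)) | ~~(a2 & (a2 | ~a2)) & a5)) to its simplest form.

a2

~(~a2 & ~(~~(a2 & (a2 | ~a2)) | ~~(a2 & (a2 | ~a2)) & a5))
= ~(~a2 & ~~~(a2 & (a2 | ~a2)))   (absorption)
= ~(~a2 & ~~~a2)   (complement / identity)
= ~(~a2 & ~a2)   (double negation)
= a2 | a2   (De Morgan)
= a2   (idempotence)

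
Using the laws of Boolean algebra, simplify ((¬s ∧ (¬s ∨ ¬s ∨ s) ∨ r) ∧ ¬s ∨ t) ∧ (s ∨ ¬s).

((¬s ∧ (¬s ∨ ¬s ∨ s) ∨ r) ∧ ¬s ∨ t) ∧ (s ∨ ¬s)
= ((¬s ∧ (¬s ∨ s) ∨ r) ∧ ¬s ∨ t) ∧ (s ∨ ¬s)
= ((¬s ∨ r) ∧ ¬s ∨ t) ∧ (s ∨ ¬s)
= (¬s ∨ t) ∧ (s ∨ ¬s)
= ¬s ∨ t

¬s ∨ t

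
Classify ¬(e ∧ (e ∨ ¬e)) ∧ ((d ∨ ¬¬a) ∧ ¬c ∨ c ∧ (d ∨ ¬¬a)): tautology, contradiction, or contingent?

¬(e ∧ (e ∨ ¬e)) ∧ ((d ∨ ¬¬a) ∧ ¬c ∨ c ∧ (d ∨ ¬¬a))
= ¬(e ∧ (e ∨ ¬e)) ∧ (d ∨ ¬¬a)   — distribution
= ¬(e ∧ (e ∨ ¬e)) ∧ (d ∨ a)   — double negation
= ¬e ∧ (d ∨ a)   — complement / identity
This depends on a, d, e, so it is not a constant.

contingent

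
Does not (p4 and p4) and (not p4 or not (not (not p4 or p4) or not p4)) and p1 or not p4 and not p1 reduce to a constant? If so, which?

no

not (p4 and p4) and (not p4 or not (not (not p4 or p4) or not p4)) and p1 or not p4 and not p1
= not (p4 and p4) and (not p4 or (not p4 or p4) and p4) and p1 or not p4 and not p1   (De Morgan)
= not p4 and (not p4 or (not p4 or p4) and p4) and p1 or not p4 and not p1   (idempotence)
= not p4 and (not p4 or p4) and p1 or not p4 and not p1   (complement / identity)
= not p4 and p1 or not p4 and not p1   (complement / identity)
= not p4   (distribution)
This depends on p4, so it is not a constant.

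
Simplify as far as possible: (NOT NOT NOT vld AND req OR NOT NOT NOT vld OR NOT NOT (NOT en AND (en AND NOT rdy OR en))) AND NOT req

NOT vld AND NOT req

(NOT NOT NOT vld AND req OR NOT NOT NOT vld OR NOT NOT (NOT en AND (en AND NOT rdy OR en))) AND NOT req
= (NOT NOT NOT vld AND req OR NOT NOT NOT vld OR NOT en AND (en AND NOT rdy OR en)) AND NOT req   (double negation)
= (NOT NOT NOT vld AND req OR NOT NOT NOT vld OR NOT en AND en) AND NOT req   (absorption)
= (NOT NOT NOT vld AND req OR NOT NOT NOT vld) AND NOT req   (complement / identity)
= NOT NOT NOT vld AND NOT req   (absorption)
= NOT vld AND NOT req   (double negation)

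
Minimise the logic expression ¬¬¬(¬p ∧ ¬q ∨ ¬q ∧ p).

q

¬¬¬(¬p ∧ ¬q ∨ ¬q ∧ p)
= ¬¬¬¬q   [distribution]
= ¬¬q   [double negation]
= q   [double negation]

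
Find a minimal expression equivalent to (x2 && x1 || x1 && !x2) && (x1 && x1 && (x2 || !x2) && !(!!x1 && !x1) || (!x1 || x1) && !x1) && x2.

x1 && x2

(x2 && x1 || x1 && !x2) && (x1 && x1 && (x2 || !x2) && !(!!x1 && !x1) || (!x1 || x1) && !x1) && x2
= (x2 && x1 || x1 && !x2) && (x1 && (x2 || !x2) && !(!!x1 && !x1) || (!x1 || x1) && !x1) && x2
= x1 && (x1 && (x2 || !x2) && !(!!x1 && !x1) || (!x1 || x1) && !x1) && x2
= x1 && (x1 && !(!!x1 && !x1) || (!x1 || x1) && !x1) && x2
= x1 && (x1 && (!x1 || x1) || (!x1 || x1) && !x1) && x2
= x1 && (!x1 || x1) && x2
= x1 && x2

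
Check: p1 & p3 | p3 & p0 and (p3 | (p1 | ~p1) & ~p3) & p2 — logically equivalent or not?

E1: p1 & p3 | p3 & p0
    = (p1 | p0) & p3   — distribution
E2: (p3 | (p1 | ~p1) & ~p3) & p2
    = (p3 | ~p3) & p2   — complement / identity
    = p2   — complement / identity
These differ: at p0=1, p1=1, p2=0, p3=1, E1 = 1 but E2 = 0.

No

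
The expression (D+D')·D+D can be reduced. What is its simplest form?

D

(D+D')·D+D
= D+D
= D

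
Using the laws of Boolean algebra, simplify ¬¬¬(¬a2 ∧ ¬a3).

¬¬¬(¬a2 ∧ ¬a3)
= ¬(¬a2 ∧ ¬a3)   (double negation)
= a2 ∨ a3   (De Morgan)

a2 ∨ a3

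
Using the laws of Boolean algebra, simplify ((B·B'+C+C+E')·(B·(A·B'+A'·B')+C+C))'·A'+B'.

((B·B'+C+C+E')·(B·(A·B'+A'·B')+C+C))'·A'+B'
= ((B·B'+C+C+E')·(B·B'+C+C))'·A'+B'
= (B·B'+C+C)'·A'+B'
= (C+C)'·A'+B'
= C'·A'+B'

C'·A'+B'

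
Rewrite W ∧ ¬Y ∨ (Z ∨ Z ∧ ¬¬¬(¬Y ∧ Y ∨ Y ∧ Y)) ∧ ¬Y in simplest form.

(W ∨ Z) ∧ ¬Y

W ∧ ¬Y ∨ (Z ∨ Z ∧ ¬¬¬(¬Y ∧ Y ∨ Y ∧ Y)) ∧ ¬Y
= (W ∨ Z ∨ Z ∧ ¬¬¬(¬Y ∧ Y ∨ Y ∧ Y)) ∧ ¬Y   (distribution)
= (W ∨ Z ∨ Z ∧ ¬(¬Y ∧ Y ∨ Y ∧ Y)) ∧ ¬Y   (double negation)
= (W ∨ Z ∨ Z ∧ ¬Y) ∧ ¬Y   (distribution)
= (W ∨ Z) ∧ ¬Y   (absorption)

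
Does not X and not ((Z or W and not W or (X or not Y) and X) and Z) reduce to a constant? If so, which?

no

not X and not ((Z or W and not W or (X or not Y) and X) and Z)
= not X and not ((Z or W and not W or X) and Z)   [absorption]
= not X and not ((Z or X) and Z)   [complement / identity]
= not X and not Z   [absorption]
This depends on X, Z, so it is not a constant.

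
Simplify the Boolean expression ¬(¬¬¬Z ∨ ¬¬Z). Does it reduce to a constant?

False

¬(¬¬¬Z ∨ ¬¬Z)
= ¬¬Z ∧ ¬Z   (De Morgan)
= Z ∧ ¬Z   (double negation)
= False   (complement)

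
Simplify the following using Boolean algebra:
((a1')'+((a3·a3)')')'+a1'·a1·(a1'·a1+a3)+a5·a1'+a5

a1'·a3'+a5

((a1')'+((a3·a3)')')'+a1'·a1·(a1'·a1+a3)+a5·a1'+a5
= ((a1')'+(a3')')'+a1'·a1·(a1'·a1+a3)+a5·a1'+a5   (idempotence)
= a1'·a3'+a1'·a1·(a1'·a1+a3)+a5·a1'+a5   (De Morgan)
= a1'·a3'+a1'·a1+a5·a1'+a5   (absorption)
= a1'·a3'+a1'·a1+a5   (absorption)
= a1'·a3'+a5   (complement / identity)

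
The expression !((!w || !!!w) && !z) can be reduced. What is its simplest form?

!((!w || !!!w) && !z)
= !((!w || !w) && !z)   [double negation]
= !(!w && !z)   [idempotence]
= w || z   [De Morgan]

w || z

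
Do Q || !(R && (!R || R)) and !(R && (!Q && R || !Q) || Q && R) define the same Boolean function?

No

E1: Q || !(R && (!R || R))
    = Q || !R   (complement / identity)
E2: !(R && (!Q && R || !Q) || Q && R)
    = !(R && !Q || Q && R)   (absorption)
    = !R   (distribution)
These differ: at Q=1, R=1, E1 = 1 but E2 = 0.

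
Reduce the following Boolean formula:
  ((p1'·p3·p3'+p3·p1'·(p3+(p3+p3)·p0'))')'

((p1'·p3·p3'+p3·p1'·(p3+(p3+p3)·p0'))')'
= ((p1'·p3·p3'+p3·p1'·(p3+p3·p0'))')'   [idempotence]
= ((p1'·p3·p3'+p3·p1'·p3)')'   [absorption]
= p1'·p3·p3'+p3·p1'·p3   [double negation]
= p1'·p3   [distribution]

p1'·p3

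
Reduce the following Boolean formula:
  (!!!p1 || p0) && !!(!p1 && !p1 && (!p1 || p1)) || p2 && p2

(!!!p1 || p0) && !!(!p1 && !p1 && (!p1 || p1)) || p2 && p2
= (!!!p1 || p0) && !!(!p1 && !p1) || p2 && p2   (complement / identity)
= (!!!p1 || p0) && !!(!p1 && !p1) || p2   (idempotence)
= (!!!p1 || p0) && !!!p1 || p2   (idempotence)
= !!!p1 || p2   (absorption)
= !p1 || p2   (double negation)

!p1 || p2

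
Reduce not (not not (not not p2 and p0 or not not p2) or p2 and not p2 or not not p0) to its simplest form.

not (not not (not not p2 and p0 or not not p2) or p2 and not p2 or not not p0)
= not (not not (not not p2 and p0 or not not p2) or not not p0)   (complement / identity)
= not (not not not not p2 or not not p0)   (absorption)
= not not not p2 and not p0   (De Morgan)
= not p2 and not p0   (double negation)

not p2 and not p0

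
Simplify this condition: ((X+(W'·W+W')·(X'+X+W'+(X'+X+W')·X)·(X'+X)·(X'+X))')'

((X+(W'·W+W')·(X'+X+W'+(X'+X+W')·X)·(X'+X)·(X'+X))')'
= ((X+(W'·W+W')·(X'+X+W')·(X'+X)·(X'+X))')'   [absorption]
= ((X+(W'·W+W')·(X'+X)·(X'+X))')'   [absorption]
= X+(W'·W+W')·(X'+X)·(X'+X)   [double negation]
= X+(W'·W+W')·(X'+X)   [complement / identity]
= X+W'·W+W'   [complement / identity]
= X+W'   [complement / identity]

X+W'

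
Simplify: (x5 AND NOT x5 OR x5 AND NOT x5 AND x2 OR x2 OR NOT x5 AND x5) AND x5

x2 AND x5

(x5 AND NOT x5 OR x5 AND NOT x5 AND x2 OR x2 OR NOT x5 AND x5) AND x5
= (x5 AND NOT x5 OR x2 OR NOT x5 AND x5) AND x5
= (x5 AND NOT x5 OR x2) AND x5
= x2 AND x5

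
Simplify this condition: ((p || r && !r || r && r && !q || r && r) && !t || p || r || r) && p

((p || r && !r || r && r && !q || r && r) && !t || p || r || r) && p
= ((p || r && !r || r && r) && !t || p || r || r) && p   — absorption
= ((p || r) && !t || p || r || r) && p   — distribution
= ((p || r) && !t || p || r) && p   — idempotence
= (p || r) && p   — absorption
= p   — absorption

p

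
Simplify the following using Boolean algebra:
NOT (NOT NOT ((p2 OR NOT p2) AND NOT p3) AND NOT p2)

NOT (NOT NOT ((p2 OR NOT p2) AND NOT p3) AND NOT p2)
= NOT (NOT NOT NOT p3 AND NOT p2)
= NOT (NOT p3 AND NOT p2)
= p3 OR p2

p3 OR p2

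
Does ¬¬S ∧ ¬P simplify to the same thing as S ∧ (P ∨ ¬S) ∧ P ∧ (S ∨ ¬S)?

E1: ¬¬S ∧ ¬P
    = S ∧ ¬P
E2: S ∧ (P ∨ ¬S) ∧ P ∧ (S ∨ ¬S)
    = S ∧ (P ∨ ¬S) ∧ P
    = S ∧ P
These differ: at P=0, S=1, E1 = 1 but E2 = 0.

No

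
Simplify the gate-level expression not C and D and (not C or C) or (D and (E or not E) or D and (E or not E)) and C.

D

not C and D and (not C or C) or (D and (E or not E) or D and (E or not E)) and C
= not C and D and (not C or C) or D and (E or not E) and C
= not C and D or D and (E or not E) and C
= not C and D or D and C
= D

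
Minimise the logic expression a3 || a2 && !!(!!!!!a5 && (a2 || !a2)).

a3 || a2 && !!(!!!!!a5 && (a2 || !a2))
= a3 || a2 && !!(!!!a5 && (a2 || !a2))   [double negation]
= a3 || a2 && !!!a5 && (a2 || !a2)   [double negation]
= a3 || a2 && !a5 && (a2 || !a2)   [double negation]
= a3 || a2 && !a5   [complement / identity]

a3 || a2 && !a5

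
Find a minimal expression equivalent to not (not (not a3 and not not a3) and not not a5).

not (not (not a3 and not not a3) and not not a5)
= not ((a3 or not a3) and not not a5)
= not not not a5
= not a5

not a5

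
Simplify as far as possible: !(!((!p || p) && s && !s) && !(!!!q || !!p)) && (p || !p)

!(!((!p || p) && s && !s) && !(!!!q || !!p)) && (p || !p)
= ((!p || p) && s && !s || !!!q || !!p) && (p || !p)
= (s && !s || !!!q || !!p) && (p || !p)
= s && !s || !!!q || !!p
= s && !s || !q || !!p
= s && !s || !q || p
= !q || p

!q || p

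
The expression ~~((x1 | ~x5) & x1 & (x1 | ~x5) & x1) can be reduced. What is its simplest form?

~~((x1 | ~x5) & x1 & (x1 | ~x5) & x1)
= ~~((x1 | ~x5) & x1)
= ~~x1
= x1

x1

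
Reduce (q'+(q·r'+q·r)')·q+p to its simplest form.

(q'+(q·r'+q·r)')·q+p
= (q'+((r'+r)·q)')·q+p   — distribution
= (q'+q')·q+p   — complement / identity
= q'·q+p   — idempotence
= p   — complement / identity

p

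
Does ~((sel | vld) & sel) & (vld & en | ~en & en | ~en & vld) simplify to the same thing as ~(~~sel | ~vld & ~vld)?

Yes

E1: ~((sel | vld) & sel) & (vld & en | ~en & en | ~en & vld)
    = ~((sel | vld) & sel) & (vld & en | ~en & vld)   — complement / identity
    = ~((sel | vld) & sel) & vld   — distribution
    = ~sel & vld   — absorption
E2: ~(~~sel | ~vld & ~vld)
    = ~(~~sel | ~vld)   — idempotence
    = ~sel & vld   — De Morgan
Both reduce to ~sel & vld, so they are equivalent.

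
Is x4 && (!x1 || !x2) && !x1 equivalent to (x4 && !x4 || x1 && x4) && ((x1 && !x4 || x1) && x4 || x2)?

No

E1: x4 && (!x1 || !x2) && !x1
    = x4 && !x1
E2: (x4 && !x4 || x1 && x4) && ((x1 && !x4 || x1) && x4 || x2)
    = (x4 && !x4 || x1 && x4) && (x1 && x4 || x2)
    = x1 && x4 && (x1 && x4 || x2)
    = x1 && x4
These differ: at x1=0, x2=1, x4=1, E1 = 1 but E2 = 0.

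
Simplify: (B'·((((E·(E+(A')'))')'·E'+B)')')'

(B'·((((E·(E+(A')'))')'·E'+B)')')'
= (B'·((E·(E+(A')')·E'+B)')')'   (double negation)
= (B'·((E·(E+A)·E'+B)')')'   (double negation)
= B+(E·(E+A)·E'+B)'   (De Morgan)
= B+(E·E'+B)'   (absorption)
= B+B'   (complement / identity)
= 1   (complement)

1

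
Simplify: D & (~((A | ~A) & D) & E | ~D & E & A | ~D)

0

D & (~((A | ~A) & D) & E | ~D & E & A | ~D)
= D & (~D & E | ~D & E & A | ~D)
= D & (~D & E | ~D)
= D & ~D
= 0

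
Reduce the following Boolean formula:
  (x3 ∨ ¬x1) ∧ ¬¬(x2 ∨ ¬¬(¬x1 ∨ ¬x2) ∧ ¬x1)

¬x1 ∨ x3 ∧ x2

(x3 ∨ ¬x1) ∧ ¬¬(x2 ∨ ¬¬(¬x1 ∨ ¬x2) ∧ ¬x1)
= (x3 ∨ ¬x1) ∧ ¬¬(x2 ∨ (¬x1 ∨ ¬x2) ∧ ¬x1)
= (x3 ∨ ¬x1) ∧ ¬¬(x2 ∨ ¬x1)
= (x3 ∨ ¬x1) ∧ (x2 ∨ ¬x1)
= ¬x1 ∨ x3 ∧ x2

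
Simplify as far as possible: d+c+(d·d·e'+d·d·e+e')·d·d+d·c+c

d+c

d+c+(d·d·e'+d·d·e+e')·d·d+d·c+c
= d+c+(d·d+e')·d·d+d·c+c
= d+c+d·d+d·c+c
= d+c+d·(d+c)+c
= d+c+d+c
= d+c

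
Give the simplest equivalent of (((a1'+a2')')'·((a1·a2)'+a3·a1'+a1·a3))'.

a1·a2

(((a1'+a2')')'·((a1·a2)'+a3·a1'+a1·a3))'
= (((a1'+a2')')'·((a1·a2)'+a3))'   — distribution
= ((a1·a2)'·((a1·a2)'+a3))'   — De Morgan
= ((a1·a2)')'   — absorption
= a1·a2   — double negation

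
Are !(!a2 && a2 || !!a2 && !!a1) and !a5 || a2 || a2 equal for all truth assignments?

E1: !(!a2 && a2 || !!a2 && !!a1)
    = !(!!a2 && !!a1)
    = !a2 || !a1
E2: !a5 || a2 || a2
    = !a5 || a2
These differ: at a1=1, a2=0, a5=1, E1 = 1 but E2 = 0.

No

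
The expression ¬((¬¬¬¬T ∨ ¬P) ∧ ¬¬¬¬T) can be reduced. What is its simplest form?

¬T

¬((¬¬¬¬T ∨ ¬P) ∧ ¬¬¬¬T)
= ¬¬¬¬¬T   — absorption
= ¬¬¬T   — double negation
= ¬T   — double negation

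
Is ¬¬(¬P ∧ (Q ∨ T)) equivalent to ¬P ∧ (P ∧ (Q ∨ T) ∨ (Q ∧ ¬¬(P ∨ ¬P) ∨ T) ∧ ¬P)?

E1: ¬¬(¬P ∧ (Q ∨ T))
    = ¬P ∧ (Q ∨ T)
E2: ¬P ∧ (P ∧ (Q ∨ T) ∨ (Q ∧ ¬¬(P ∨ ¬P) ∨ T) ∧ ¬P)
    = ¬P ∧ (P ∧ (Q ∨ T) ∨ (Q ∧ (P ∨ ¬P) ∨ T) ∧ ¬P)
    = ¬P ∧ (P ∧ (Q ∨ T) ∨ (Q ∨ T) ∧ ¬P)
    = ¬P ∧ (Q ∨ T)
Both reduce to ¬P ∧ (Q ∨ T), so they are equivalent.

Yes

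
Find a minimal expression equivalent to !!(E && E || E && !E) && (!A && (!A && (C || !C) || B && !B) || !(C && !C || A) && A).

E && !A

!!(E && E || E && !E) && (!A && (!A && (C || !C) || B && !B) || !(C && !C || A) && A)
= !!(E && E || E && !E) && (!A && !A && (C || !C) || !(C && !C || A) && A)   [complement / identity]
= !!(E && E || E && !E) && (!A && !A || !(C && !C || A) && A)   [complement / identity]
= !!(E && E || E && !E) && (!A && !A || !A && A)   [complement / identity]
= !!(E && E || E && !E) && !A   [distribution]
= (E && E || E && !E) && !A   [double negation]
= E && !A   [distribution]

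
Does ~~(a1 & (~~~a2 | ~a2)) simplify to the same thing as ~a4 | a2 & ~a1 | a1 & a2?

E1: ~~(a1 & (~~~a2 | ~a2))
    = ~~(a1 & (~a2 | ~a2))   (double negation)
    = a1 & (~a2 | ~a2)   (double negation)
    = a1 & ~a2   (idempotence)
E2: ~a4 | a2 & ~a1 | a1 & a2
    = ~a4 | a2   (distribution)
These differ: at a1=0, a2=1, a4=0, E1 = 0 but E2 = 1.

No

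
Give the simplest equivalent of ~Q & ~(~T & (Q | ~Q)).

~Q & ~(~T & (Q | ~Q))
= ~Q & ~~T   (complement / identity)
= ~Q & T   (double negation)

~Q & T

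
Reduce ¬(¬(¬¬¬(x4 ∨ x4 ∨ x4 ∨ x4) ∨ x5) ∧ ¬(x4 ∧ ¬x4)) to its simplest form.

¬(¬(¬¬¬(x4 ∨ x4 ∨ x4 ∨ x4) ∨ x5) ∧ ¬(x4 ∧ ¬x4))
= ¬¬¬(x4 ∨ x4 ∨ x4 ∨ x4) ∨ x5 ∨ x4 ∧ ¬x4   (De Morgan)
= ¬(x4 ∨ x4 ∨ x4 ∨ x4) ∨ x5 ∨ x4 ∧ ¬x4   (double negation)
= ¬(x4 ∨ x4 ∨ x4 ∨ x4) ∨ x5   (complement / identity)
= ¬(x4 ∨ x4) ∨ x5   (idempotence)
= ¬x4 ∨ x5   (idempotence)

¬x4 ∨ x5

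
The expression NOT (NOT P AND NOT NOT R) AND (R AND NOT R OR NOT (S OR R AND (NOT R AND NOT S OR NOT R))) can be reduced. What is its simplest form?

NOT (NOT P AND NOT NOT R) AND (R AND NOT R OR NOT (S OR R AND (NOT R AND NOT S OR NOT R)))
= NOT (NOT P AND NOT NOT R) AND NOT (S OR R AND (NOT R AND NOT S OR NOT R))   — complement / identity
= NOT (NOT P AND NOT NOT R) AND NOT (S OR R AND NOT R)   — absorption
= NOT (NOT P AND NOT NOT R) AND NOT S   — complement / identity
= (P OR NOT R) AND NOT S   — De Morgan

(P OR NOT R) AND NOT S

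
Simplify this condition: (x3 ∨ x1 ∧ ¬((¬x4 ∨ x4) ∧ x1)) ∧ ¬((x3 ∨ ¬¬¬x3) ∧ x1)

(x3 ∨ x1 ∧ ¬((¬x4 ∨ x4) ∧ x1)) ∧ ¬((x3 ∨ ¬¬¬x3) ∧ x1)
= (x3 ∨ x1 ∧ ¬((¬x4 ∨ x4) ∧ x1)) ∧ ¬((x3 ∨ ¬x3) ∧ x1)   (double negation)
= (x3 ∨ x1 ∧ ¬x1) ∧ ¬((x3 ∨ ¬x3) ∧ x1)   (complement / identity)
= (x3 ∨ x1 ∧ ¬x1) ∧ ¬x1   (complement / identity)
= x3 ∧ ¬x1   (complement / identity)

x3 ∧ ¬x1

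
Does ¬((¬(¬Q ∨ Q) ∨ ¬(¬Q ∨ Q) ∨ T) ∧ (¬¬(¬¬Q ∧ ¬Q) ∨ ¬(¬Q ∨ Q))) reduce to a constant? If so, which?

¬((¬(¬Q ∨ Q) ∨ ¬(¬Q ∨ Q) ∨ T) ∧ (¬¬(¬¬Q ∧ ¬Q) ∨ ¬(¬Q ∨ Q)))
= ¬((¬(¬Q ∨ Q) ∨ ¬(¬Q ∨ Q) ∨ T) ∧ (¬(¬Q ∨ Q) ∨ ¬(¬Q ∨ Q)))   [De Morgan]
= ¬(¬(¬Q ∨ Q) ∨ ¬(¬Q ∨ Q))   [absorption]
= (¬Q ∨ Q) ∧ (¬Q ∨ Q)   [De Morgan]
= ¬Q ∨ Q   [idempotence]
= True   [complement]

yes, True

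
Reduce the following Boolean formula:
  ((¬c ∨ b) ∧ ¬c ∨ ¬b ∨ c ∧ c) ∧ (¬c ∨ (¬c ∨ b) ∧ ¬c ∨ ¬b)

((¬c ∨ b) ∧ ¬c ∨ ¬b ∨ c ∧ c) ∧ (¬c ∨ (¬c ∨ b) ∧ ¬c ∨ ¬b)
= (¬c ∨ b) ∧ ¬c ∨ ¬b ∨ c ∧ c ∧ ¬c   (distribution)
= (¬c ∨ b) ∧ ¬c ∨ ¬b ∨ c ∧ ¬c   (idempotence)
= (¬c ∨ b) ∧ ¬c ∨ ¬b   (complement / identity)
= ¬c ∨ ¬b   (absorption)

¬c ∨ ¬b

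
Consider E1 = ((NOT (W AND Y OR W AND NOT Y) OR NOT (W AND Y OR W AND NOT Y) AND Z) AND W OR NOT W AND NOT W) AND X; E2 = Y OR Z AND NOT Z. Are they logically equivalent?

E1: ((NOT (W AND Y OR W AND NOT Y) OR NOT (W AND Y OR W AND NOT Y) AND Z) AND W OR NOT W AND NOT W) AND X
    = (NOT (W AND Y OR W AND NOT Y) AND W OR NOT W AND NOT W) AND X   — absorption
    = (NOT W AND W OR NOT W AND NOT W) AND X   — distribution
    = NOT W AND X   — distribution
E2: Y OR Z AND NOT Z
    = Y   — complement / identity
These differ: at W=0, X=0, Y=1, Z=0, E1 = 0 but E2 = 1.

No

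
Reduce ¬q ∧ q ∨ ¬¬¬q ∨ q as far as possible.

True

¬q ∧ q ∨ ¬¬¬q ∨ q
= ¬¬¬q ∨ q   [complement / identity]
= ¬q ∨ q   [double negation]
= True   [complement]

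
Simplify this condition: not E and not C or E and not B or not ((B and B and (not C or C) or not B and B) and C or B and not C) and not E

not E and not C or E and not B or not ((B and B and (not C or C) or not B and B) and C or B and not C) and not E
= not E and not C or E and not B or not ((B and B or not B and B) and C or B and not C) and not E
= not E and not C or E and not B or not (B and C or B and not C) and not E
= not E and not C or E and not B or not B and not E
= not E and not C or not B

not E and not C or not B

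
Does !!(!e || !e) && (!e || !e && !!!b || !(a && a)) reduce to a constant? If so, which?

!!(!e || !e) && (!e || !e && !!!b || !(a && a))
= (!e || !e) && (!e || !e && !!!b || !(a && a))   — double negation
= (!e || !e) && (!e || !e && !!!b || !a)   — idempotence
= (!e || !e) && (!e || !e && !b || !a)   — double negation
= (!e || !e) && (!e || !a)   — absorption
= !e && !a || !e   — distribution
= !e   — absorption
This depends on e, so it is not a constant.

no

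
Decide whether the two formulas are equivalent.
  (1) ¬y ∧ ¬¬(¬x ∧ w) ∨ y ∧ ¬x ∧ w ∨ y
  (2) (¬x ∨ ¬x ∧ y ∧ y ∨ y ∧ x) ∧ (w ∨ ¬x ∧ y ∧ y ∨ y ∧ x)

E1: ¬y ∧ ¬¬(¬x ∧ w) ∨ y ∧ ¬x ∧ w ∨ y
    = ¬y ∧ ¬x ∧ w ∨ y ∧ ¬x ∧ w ∨ y
    = ¬x ∧ w ∨ y
E2: (¬x ∨ ¬x ∧ y ∧ y ∨ y ∧ x) ∧ (w ∨ ¬x ∧ y ∧ y ∨ y ∧ x)
    = ¬x ∧ w ∨ ¬x ∧ y ∧ y ∨ y ∧ x
    = ¬x ∧ w ∨ ¬x ∧ y ∨ y ∧ x
    = ¬x ∧ w ∨ y
Both reduce to ¬x ∧ w ∨ y, so they are equivalent.

Yes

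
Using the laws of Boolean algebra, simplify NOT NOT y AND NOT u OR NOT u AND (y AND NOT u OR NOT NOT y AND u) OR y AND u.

NOT NOT y AND NOT u OR NOT u AND (y AND NOT u OR NOT NOT y AND u) OR y AND u
= NOT NOT y AND NOT u OR NOT u AND (y AND NOT u OR y AND u) OR y AND u
= NOT NOT y AND NOT u OR NOT u AND y OR y AND u
= NOT NOT y AND NOT u OR y
= y AND NOT u OR y
= y

y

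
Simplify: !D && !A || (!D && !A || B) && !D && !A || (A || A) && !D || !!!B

!D && !A || (!D && !A || B) && !D && !A || (A || A) && !D || !!!B
= !D && !A || !D && !A || (A || A) && !D || !!!B   (absorption)
= !D && !A || (A || A) && !D || !!!B   (idempotence)
= !D && !A || (A || A) && !D || !B   (double negation)
= !D && !A || A && !D || !B   (idempotence)
= !D || !B   (distribution)

!D || !B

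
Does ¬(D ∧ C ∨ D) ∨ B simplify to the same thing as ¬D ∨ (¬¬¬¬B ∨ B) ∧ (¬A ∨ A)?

E1: ¬(D ∧ C ∨ D) ∨ B
    = ¬D ∨ B
E2: ¬D ∨ (¬¬¬¬B ∨ B) ∧ (¬A ∨ A)
    = ¬D ∨ (¬¬B ∨ B) ∧ (¬A ∨ A)
    = ¬D ∨ ¬¬B ∨ B
    = ¬D ∨ B ∨ B
    = ¬D ∨ B
Both reduce to ¬D ∨ B, so they are equivalent.

Yes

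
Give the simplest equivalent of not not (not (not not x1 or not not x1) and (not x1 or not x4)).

not x1

not not (not (not not x1 or not not x1) and (not x1 or not x4))
= not not (not x1 and not x1 and (not x1 or not x4))   (De Morgan)
= not not (not x1 and (not x1 or not x4))   (idempotence)
= not not not x1   (absorption)
= not x1   (double negation)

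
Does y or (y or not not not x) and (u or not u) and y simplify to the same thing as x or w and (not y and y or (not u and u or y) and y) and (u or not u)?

No

E1: y or (y or not not not x) and (u or not u) and y
    = y or (y or not x) and (u or not u) and y
    = y or (y or not x) and y
    = y or y
    = y
E2: x or w and (not y and y or (not u and u or y) and y) and (u or not u)
    = x or w and (not y and y or y and y) and (u or not u)
    = x or w and y and (u or not u)
    = x or w and y
These differ: at u=0, w=0, x=1, y=0, E1 = 0 but E2 = 1.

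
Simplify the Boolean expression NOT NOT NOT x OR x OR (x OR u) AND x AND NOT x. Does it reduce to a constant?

TRUE

NOT NOT NOT x OR x OR (x OR u) AND x AND NOT x
= NOT NOT NOT x OR x OR x AND NOT x
= NOT x OR x OR x AND NOT x
= NOT x OR x
= TRUE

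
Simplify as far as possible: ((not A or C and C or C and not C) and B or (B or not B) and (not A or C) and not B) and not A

((not A or C and C or C and not C) and B or (B or not B) and (not A or C) and not B) and not A
= ((not A or C and C or C and not C) and B or (not A or C) and not B) and not A
= ((not A or C) and B or (not A or C) and not B) and not A
= (not A or C) and not A
= not A

not A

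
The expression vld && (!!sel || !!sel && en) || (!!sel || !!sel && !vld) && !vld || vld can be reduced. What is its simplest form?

sel || vld

vld && (!!sel || !!sel && en) || (!!sel || !!sel && !vld) && !vld || vld
= vld && (!!sel || !!sel && en) || !!sel && !vld || vld   — absorption
= vld && !!sel || !!sel && !vld || vld   — absorption
= !!sel || vld   — distribution
= sel || vld   — double negation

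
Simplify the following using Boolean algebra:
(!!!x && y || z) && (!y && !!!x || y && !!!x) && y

!x && y

(!!!x && y || z) && (!y && !!!x || y && !!!x) && y
= (!!!x && y || z) && !!!x && y   [distribution]
= !!!x && y   [absorption]
= !x && y   [double negation]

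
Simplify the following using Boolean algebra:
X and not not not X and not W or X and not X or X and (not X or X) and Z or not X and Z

Z

X and not not not X and not W or X and not X or X and (not X or X) and Z or not X and Z
= X and not not not X and not W or X and not X or X and Z or not X and Z   (complement / identity)
= X and not X and not W or X and not X or X and Z or not X and Z   (double negation)
= X and not X or X and Z or not X and Z   (absorption)
= X and not X or Z   (distribution)
= Z   (complement / identity)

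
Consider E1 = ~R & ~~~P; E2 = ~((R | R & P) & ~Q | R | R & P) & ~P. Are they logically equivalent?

E1: ~R & ~~~P
    = ~R & ~P   [double negation]
E2: ~((R | R & P) & ~Q | R | R & P) & ~P
    = ~(R | R & P) & ~P   [absorption]
    = ~R & ~P   [absorption]
Both reduce to ~R & ~P, so they are equivalent.

Yes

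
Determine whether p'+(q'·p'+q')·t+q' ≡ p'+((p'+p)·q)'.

E1: p'+(q'·p'+q')·t+q'
    = p'+q'·t+q'   (absorption)
    = p'+q'   (absorption)
E2: p'+((p'+p)·q)'
    = p'+q'   (complement / identity)
Both reduce to p'+q', so they are equivalent.

Yes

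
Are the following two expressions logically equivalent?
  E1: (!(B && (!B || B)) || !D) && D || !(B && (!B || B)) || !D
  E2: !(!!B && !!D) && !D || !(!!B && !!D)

E1: (!(B && (!B || B)) || !D) && D || !(B && (!B || B)) || !D
    = !(B && (!B || B)) || !D
    = !B || !D
E2: !(!!B && !!D) && !D || !(!!B && !!D)
    = !(!!B && !!D)
    = !B || !D
Both reduce to !B || !D, so they are equivalent.

Yes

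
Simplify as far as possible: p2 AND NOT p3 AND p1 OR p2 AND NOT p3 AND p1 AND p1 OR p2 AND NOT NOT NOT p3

p2 AND NOT p3

p2 AND NOT p3 AND p1 OR p2 AND NOT p3 AND p1 AND p1 OR p2 AND NOT NOT NOT p3
= p2 AND NOT p3 AND p1 OR p2 AND NOT p3 AND p1 AND p1 OR p2 AND NOT p3   [double negation]
= p2 AND NOT p3 AND p1 OR p2 AND NOT p3   [absorption]
= p2 AND NOT p3   [absorption]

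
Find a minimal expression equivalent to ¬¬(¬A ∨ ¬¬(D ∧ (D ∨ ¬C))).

¬¬(¬A ∨ ¬¬(D ∧ (D ∨ ¬C)))
= ¬¬(¬A ∨ ¬¬D)   [absorption]
= ¬A ∨ ¬¬D   [double negation]
= ¬A ∨ D   [double negation]

¬A ∨ D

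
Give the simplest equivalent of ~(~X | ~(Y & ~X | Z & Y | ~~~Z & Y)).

X & Y

~(~X | ~(Y & ~X | Z & Y | ~~~Z & Y))
= ~(~X | ~(Y & ~X | Z & Y | ~Z & Y))   (double negation)
= X & (Y & ~X | Z & Y | ~Z & Y)   (De Morgan)
= X & (Y & ~X | Y)   (distribution)
= X & Y   (absorption)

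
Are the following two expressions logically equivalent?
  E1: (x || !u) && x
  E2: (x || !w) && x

E1: (x || !u) && x
    = x   — absorption
E2: (x || !w) && x
    = x   — absorption
Both reduce to x, so they are equivalent.

Yes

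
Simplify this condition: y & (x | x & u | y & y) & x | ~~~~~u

y & (x | x & u | y & y) & x | ~~~~~u
= y & (x | x & u | y & y) & x | ~~~u   [double negation]
= y & (x | y & y) & x | ~~~u   [absorption]
= y & (x | y & y) & x | ~u   [double negation]
= y & (x | y) & x | ~u   [idempotence]
= y & x | ~u   [absorption]

y & x | ~u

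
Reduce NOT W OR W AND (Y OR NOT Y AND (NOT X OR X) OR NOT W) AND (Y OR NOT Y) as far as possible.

NOT W OR W AND (Y OR NOT Y AND (NOT X OR X) OR NOT W) AND (Y OR NOT Y)
= NOT W OR W AND (Y OR NOT Y OR NOT W) AND (Y OR NOT Y)   [complement / identity]
= NOT W OR W AND (Y OR NOT Y)   [absorption]
= NOT W OR W   [complement / identity]
= TRUE   [complement]

TRUE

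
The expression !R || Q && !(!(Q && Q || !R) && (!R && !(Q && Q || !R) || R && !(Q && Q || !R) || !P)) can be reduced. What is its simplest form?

!R || Q

!R || Q && !(!(Q && Q || !R) && (!R && !(Q && Q || !R) || R && !(Q && Q || !R) || !P))
= !R || Q && !(!(Q && Q || !R) && (!(Q && Q || !R) || !P))   — distribution
= !R || Q && !!(Q && Q || !R)   — absorption
= !R || Q && (Q && Q || !R)   — double negation
= !R || Q && (Q || !R)   — idempotence
= !R || Q   — absorption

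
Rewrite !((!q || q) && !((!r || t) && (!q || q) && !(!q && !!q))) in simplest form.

!((!q || q) && !((!r || t) && (!q || q) && !(!q && !!q)))
= !!((!r || t) && (!q || q) && !(!q && !!q))   (complement / identity)
= !!((!r || t) && !(!q && !!q))   (complement / identity)
= !!((!r || t) && (q || !q))   (De Morgan)
= (!r || t) && (q || !q)   (double negation)
= !r || t   (complement / identity)

!r || t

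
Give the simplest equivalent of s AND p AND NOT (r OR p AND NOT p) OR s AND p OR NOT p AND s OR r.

s OR r

s AND p AND NOT (r OR p AND NOT p) OR s AND p OR NOT p AND s OR r
= s AND p AND NOT r OR s AND p OR NOT p AND s OR r
= s AND p OR NOT p AND s OR r
= s OR r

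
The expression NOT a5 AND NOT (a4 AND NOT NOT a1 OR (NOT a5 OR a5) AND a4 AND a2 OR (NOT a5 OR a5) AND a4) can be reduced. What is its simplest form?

NOT a5 AND NOT (a4 AND NOT NOT a1 OR (NOT a5 OR a5) AND a4 AND a2 OR (NOT a5 OR a5) AND a4)
= NOT a5 AND NOT (a4 AND NOT NOT a1 OR (NOT a5 OR a5) AND a4)
= NOT a5 AND NOT (a4 AND a1 OR (NOT a5 OR a5) AND a4)
= NOT a5 AND NOT (a4 AND a1 OR a4)
= NOT a5 AND NOT a4

NOT a5 AND NOT a4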